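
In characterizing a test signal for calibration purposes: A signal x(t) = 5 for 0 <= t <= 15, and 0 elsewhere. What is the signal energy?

Energy = integral of |x(t)|^2 dt over the signal duration
= 5^2 * 15 = 25 * 15 = 375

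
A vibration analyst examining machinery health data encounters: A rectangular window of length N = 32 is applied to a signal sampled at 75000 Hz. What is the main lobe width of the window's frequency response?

For a rectangular window of length N,
the main lobe width in frequency is 2*f_s/N.
= 2*75000/32 = 9375/2 Hz
This determines the minimum frequency separation for resolving two sinusoids.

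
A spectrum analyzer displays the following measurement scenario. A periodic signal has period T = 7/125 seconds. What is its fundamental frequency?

The fundamental frequency is the reciprocal of the period.
f = 1/T = 1/(7/125) = 125/7 Hz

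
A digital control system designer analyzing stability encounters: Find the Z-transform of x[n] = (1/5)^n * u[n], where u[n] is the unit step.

The Z-transform of a^n * u[n] is z/(z-a) for |z| > |a|.
Here a = 1/5, so X(z) = z/(z - (1/5)) = 5z/(5z - 1)
ROC: |z| > 1/5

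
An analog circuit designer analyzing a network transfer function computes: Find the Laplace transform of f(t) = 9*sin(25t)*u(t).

Standard pair: sin(wt)*u(t) <-> w/(s^2+w^2)
With w = 25: L{9*sin(25t)*u(t)} = 225/(s^2+625)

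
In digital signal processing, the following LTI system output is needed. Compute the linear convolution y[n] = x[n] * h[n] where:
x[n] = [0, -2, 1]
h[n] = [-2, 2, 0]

y[n] = sum_k x[k]*h[n-k]. Output length = len(x) + len(h) - 1 = 3 + 3 - 1 = 5.
y[0] = 0*-2 = 0
y[1] = -2*-2 + 0*2 = 4
y[2] = 1*-2 + -2*2 + 0*0 = -6
y[3] = 1*2 + -2*0 = 2
y[4] = 1*0 = 0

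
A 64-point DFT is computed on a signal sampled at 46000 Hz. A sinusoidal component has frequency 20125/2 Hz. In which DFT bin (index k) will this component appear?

DFT frequency resolution = f_s/N = 46000/64 = 2875/4 Hz
Bin index k = f_signal / resolution = 20125/2 / 2875/4 = 14
The signal frequency 20125/2 Hz falls in DFT bin k = 14.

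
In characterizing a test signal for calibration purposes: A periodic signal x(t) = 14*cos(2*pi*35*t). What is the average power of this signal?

Average power of A*cos(wt) is A^2/2.
P = 14^2 / 2 = 196/2 = 98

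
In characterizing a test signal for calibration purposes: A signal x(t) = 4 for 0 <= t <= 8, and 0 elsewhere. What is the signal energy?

Energy = integral of |x(t)|^2 dt over the signal duration
= 4^2 * 8 = 16 * 8 = 128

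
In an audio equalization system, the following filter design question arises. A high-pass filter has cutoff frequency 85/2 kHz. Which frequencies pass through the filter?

A high-pass filter passes all frequencies above the cutoff frequency 85/2 kHz and attenuates lower frequencies.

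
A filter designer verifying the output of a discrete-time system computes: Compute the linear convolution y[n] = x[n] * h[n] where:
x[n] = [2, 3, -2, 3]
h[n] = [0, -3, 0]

y[n] = sum_k x[k]*h[n-k]. Output length = len(x) + len(h) - 1 = 4 + 3 - 1 = 6.
y[0] = 2*0 = 0
y[1] = 3*0 + 2*-3 = -6
y[2] = -2*0 + 3*-3 + 2*0 = -9
y[3] = 3*0 + -2*-3 + 3*0 = 6
y[4] = 3*-3 + -2*0 = -9
y[5] = 3*0 = 0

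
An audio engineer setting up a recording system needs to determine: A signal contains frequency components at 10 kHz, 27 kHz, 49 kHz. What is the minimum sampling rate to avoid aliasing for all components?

The highest frequency component is f_max = 49 kHz.
Nyquist rate = 2 * f_max = 2 * 49 kHz = 98 kHz.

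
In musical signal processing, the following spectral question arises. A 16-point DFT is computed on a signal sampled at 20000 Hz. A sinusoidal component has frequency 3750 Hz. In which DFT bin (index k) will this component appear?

DFT frequency resolution = f_s/N = 20000/16 = 1250 Hz
Bin index k = f_signal / resolution = 3750 / 1250 = 3
The signal frequency 3750 Hz falls in DFT bin k = 3.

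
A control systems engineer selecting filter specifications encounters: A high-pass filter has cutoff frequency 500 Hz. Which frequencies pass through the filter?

A high-pass filter passes all frequencies above the cutoff frequency 500 Hz and attenuates lower frequencies.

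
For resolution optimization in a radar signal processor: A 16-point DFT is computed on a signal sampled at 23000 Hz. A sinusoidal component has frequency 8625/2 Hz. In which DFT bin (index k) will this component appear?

DFT frequency resolution = f_s/N = 23000/16 = 2875/2 Hz
Bin index k = f_signal / resolution = 8625/2 / 2875/2 = 3
The signal frequency 8625/2 Hz falls in DFT bin k = 3.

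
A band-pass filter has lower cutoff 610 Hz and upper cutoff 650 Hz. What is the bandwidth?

Bandwidth = f_high - f_low
= 650 Hz - 610 Hz = 40 Hz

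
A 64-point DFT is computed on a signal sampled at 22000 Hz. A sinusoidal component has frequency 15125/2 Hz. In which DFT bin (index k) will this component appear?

DFT frequency resolution = f_s/N = 22000/64 = 1375/4 Hz
Bin index k = f_signal / resolution = 15125/2 / 1375/4 = 22
The signal frequency 15125/2 Hz falls in DFT bin k = 22.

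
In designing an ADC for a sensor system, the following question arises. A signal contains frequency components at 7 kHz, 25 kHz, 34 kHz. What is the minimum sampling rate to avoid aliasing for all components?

The highest frequency component is f_max = 34 kHz.
Nyquist rate = 2 * f_max = 2 * 34 kHz = 68 kHz.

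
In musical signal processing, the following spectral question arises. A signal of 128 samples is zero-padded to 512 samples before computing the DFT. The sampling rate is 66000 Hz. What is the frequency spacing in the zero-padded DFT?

Original DFT: N = 128, resolution = f_s/N = 66000/128 = 4125/8 Hz
Zero-padded DFT: N = 512, resolution = f_s/N = 66000/512 = 4125/32 Hz
Zero-padding interpolates the spectrum (finer frequency grid)
but does NOT improve the true spectral resolution (ability to resolve close frequencies).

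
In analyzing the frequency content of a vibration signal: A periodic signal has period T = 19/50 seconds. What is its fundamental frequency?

The fundamental frequency is the reciprocal of the period.
f = 1/T = 1/(19/50) = 50/19 Hz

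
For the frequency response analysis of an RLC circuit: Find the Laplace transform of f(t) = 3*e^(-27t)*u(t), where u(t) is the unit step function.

Standard Laplace transform pair:
e^(-at)*u(t) <-> 1/(s+a)
With a = 27: L{3*e^(-27t)*u(t)} = 3/(s+27), ROC: Re(s) > -27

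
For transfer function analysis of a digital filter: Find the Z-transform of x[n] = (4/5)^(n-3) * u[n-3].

Time-shifting property: if X(z) = Z{x[n]}, then Z{x[n-d]} = z^(-d) * X(z)
X(z) = z/(z - 4/5) for x[n] = (4/5)^n * u[n]
Z{x[n-3]} = z^(-3) * z/(z - 4/5) = z^(-2)/(z - 4/5)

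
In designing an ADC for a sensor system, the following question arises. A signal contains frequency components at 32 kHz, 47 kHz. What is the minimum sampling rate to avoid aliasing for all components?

The highest frequency component is f_max = 47 kHz.
Nyquist rate = 2 * f_max = 2 * 47 kHz = 94 kHz.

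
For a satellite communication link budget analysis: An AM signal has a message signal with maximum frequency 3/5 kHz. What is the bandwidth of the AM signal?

In AM (double-sideband), the bandwidth is twice the message frequency.
BW = 2 * f_m = 2 * 3/5 kHz = 6/5 kHz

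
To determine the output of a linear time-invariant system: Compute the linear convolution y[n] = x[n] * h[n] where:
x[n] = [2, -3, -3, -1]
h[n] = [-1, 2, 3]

y[n] = sum_k x[k]*h[n-k]. Output length = len(x) + len(h) - 1 = 4 + 3 - 1 = 6.
y[0] = 2*-1 = -2
y[1] = -3*-1 + 2*2 = 7
y[2] = -3*-1 + -3*2 + 2*3 = 3
y[3] = -1*-1 + -3*2 + -3*3 = -14
y[4] = -1*2 + -3*3 = -11
y[5] = -1*3 = -3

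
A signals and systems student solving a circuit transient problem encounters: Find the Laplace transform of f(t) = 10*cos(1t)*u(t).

Standard pair: cos(wt)*u(t) <-> s/(s^2+w^2)
With w = 1: L{10*cos(1t)*u(t)} = 10s/(s^2+1)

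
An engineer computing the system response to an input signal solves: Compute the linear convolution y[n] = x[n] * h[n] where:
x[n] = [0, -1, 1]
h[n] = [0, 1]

y[n] = sum_k x[k]*h[n-k]. Output length = len(x) + len(h) - 1 = 3 + 2 - 1 = 4.
y[0] = 0*0 = 0
y[1] = -1*0 + 0*1 = 0
y[2] = 1*0 + -1*1 = -1
y[3] = 1*1 = 1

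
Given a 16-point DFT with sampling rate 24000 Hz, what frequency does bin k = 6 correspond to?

The frequency of DFT bin k is: f_k = k * f_s / N
f_6 = 6 * 24000 / 16 = 9000 Hz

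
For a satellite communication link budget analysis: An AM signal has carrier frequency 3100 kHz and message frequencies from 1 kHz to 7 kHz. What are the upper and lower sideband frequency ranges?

Upper sideband (USB) = fc + [fm_low, fm_high] = 3100 + [1, 7] = [3101, 3107] kHz
Lower sideband (LSB) = fc - [fm_high, fm_low] = 3100 - [7, 1] = [3093, 3099] kHz
Total occupied spectrum: 3093 kHz to 3107 kHz (plus carrier at 3100 kHz)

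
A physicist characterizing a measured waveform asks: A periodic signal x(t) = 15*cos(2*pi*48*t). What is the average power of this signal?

Average power of A*cos(wt) is A^2/2.
P = 15^2 / 2 = 225/2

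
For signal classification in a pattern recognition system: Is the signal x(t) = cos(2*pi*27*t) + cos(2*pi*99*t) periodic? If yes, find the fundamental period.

f1 = 27 Hz, f2 = 99 Hz
Period T1 = 1/27, T2 = 1/99
Ratio T1/T2 = 99/27, which is rational.
The signal is periodic with fundamental period T = 1/GCD(27,99) = 1/9 s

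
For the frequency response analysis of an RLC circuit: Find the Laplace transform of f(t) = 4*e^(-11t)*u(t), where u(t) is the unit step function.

Standard Laplace transform pair:
e^(-at)*u(t) <-> 1/(s+a)
With a = 11: L{4*e^(-11t)*u(t)} = 4/(s+11), ROC: Re(s) > -11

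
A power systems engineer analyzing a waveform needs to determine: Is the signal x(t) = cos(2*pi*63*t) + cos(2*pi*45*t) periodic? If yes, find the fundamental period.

f1 = 63 Hz, f2 = 45 Hz
Period T1 = 1/63, T2 = 1/45
Ratio T1/T2 = 45/63, which is rational.
The signal is periodic with fundamental period T = 1/GCD(63,45) = 1/9 s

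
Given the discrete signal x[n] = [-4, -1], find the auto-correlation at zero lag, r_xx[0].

The auto-correlation at zero lag r_xx[0] equals the signal energy.
r_xx[0] = sum of x[n]^2 = (-4)^2 + (-1)^2
= 16 + 1 = 17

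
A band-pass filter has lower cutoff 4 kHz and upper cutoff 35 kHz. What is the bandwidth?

Bandwidth = f_high - f_low
= 35 kHz - 4 kHz = 31 kHz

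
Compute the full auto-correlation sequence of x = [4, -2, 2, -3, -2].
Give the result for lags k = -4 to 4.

r_xx[k] = sum_m x[m]*x[m+k], indexed from 0, for k = -4 to 4:
  r_xx[-4] = x[4]*x[0] = -8
  r_xx[-3] = x[3]*x[0] + x[4]*x[1] = -8
  r_xx[-2] = x[2]*x[0] + x[3]*x[1] + x[4]*x[2] = 10
  r_xx[-1] = x[1]*x[0] + x[2]*x[1] + x[3]*x[2] + x[4]*x[3] = -12
  r_xx[0] = x[0]*x[0] + x[1]*x[1] + x[2]*x[2] + x[3]*x[3] + x[4]*x[4] = 37
  r_xx[1] = x[0]*x[1] + x[1]*x[2] + x[2]*x[3] + x[3]*x[4] = -12
  r_xx[2] = x[0]*x[2] + x[1]*x[3] + x[2]*x[4] = 10
  r_xx[3] = x[0]*x[3] + x[1]*x[4] = -8
  r_xx[4] = x[0]*x[4] = -8
r_xx = [-8, -8, 10, -12, 37, -12, 10, -8, -8]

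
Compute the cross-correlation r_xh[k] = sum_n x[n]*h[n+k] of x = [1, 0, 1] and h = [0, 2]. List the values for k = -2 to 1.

Both sequences indexed from 0 and zero outside their support.
Lags with overlap: k = -2 to 1.
  r_xh[-2] = x[2]*h[0] = 0
  r_xh[-1] = x[1]*h[0] + x[2]*h[1] = 2
  r_xh[0] = x[0]*h[0] + x[1]*h[1] = 0
  r_xh[1] = x[0]*h[1] = 2
r_xh = [0, 2, 0, 2] (for k = -2, ..., 1)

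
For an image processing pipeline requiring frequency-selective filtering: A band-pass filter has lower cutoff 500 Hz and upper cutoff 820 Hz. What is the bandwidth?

Bandwidth = f_high - f_low
= 820 Hz - 500 Hz = 320 Hz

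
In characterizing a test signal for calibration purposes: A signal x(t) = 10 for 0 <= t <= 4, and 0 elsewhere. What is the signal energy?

Energy = integral of |x(t)|^2 dt over the signal duration
= 10^2 * 4 = 100 * 4 = 400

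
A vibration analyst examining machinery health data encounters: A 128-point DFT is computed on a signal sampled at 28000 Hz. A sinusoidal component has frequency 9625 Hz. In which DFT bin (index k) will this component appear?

DFT frequency resolution = f_s/N = 28000/128 = 875/4 Hz
Bin index k = f_signal / resolution = 9625 / 875/4 = 44
The signal frequency 9625 Hz falls in DFT bin k = 44.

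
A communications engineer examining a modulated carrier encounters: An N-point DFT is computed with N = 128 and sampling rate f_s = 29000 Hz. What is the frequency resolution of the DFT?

DFT frequency resolution = f_s / N
= 29000 / 128 = 3625/16 Hz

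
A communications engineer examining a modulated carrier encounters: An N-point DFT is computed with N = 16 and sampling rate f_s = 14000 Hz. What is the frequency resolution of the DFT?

DFT frequency resolution = f_s / N
= 14000 / 16 = 875 Hz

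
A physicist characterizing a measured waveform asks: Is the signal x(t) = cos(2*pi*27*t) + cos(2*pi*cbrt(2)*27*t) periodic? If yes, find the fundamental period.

f1 = 27 Hz, f2 = 27*cbrt(2) Hz
Ratio f2/f1 = cbrt(2), which is irrational.
Since the frequency ratio is irrational, no common period exists.
The signal is not periodic.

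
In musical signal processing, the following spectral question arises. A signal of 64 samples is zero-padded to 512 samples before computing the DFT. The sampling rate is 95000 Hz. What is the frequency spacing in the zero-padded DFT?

Original DFT: N = 64, resolution = f_s/N = 95000/64 = 11875/8 Hz
Zero-padded DFT: N = 512, resolution = f_s/N = 95000/512 = 11875/64 Hz
Zero-padding interpolates the spectrum (finer frequency grid)
but does NOT improve the true spectral resolution (ability to resolve close frequencies).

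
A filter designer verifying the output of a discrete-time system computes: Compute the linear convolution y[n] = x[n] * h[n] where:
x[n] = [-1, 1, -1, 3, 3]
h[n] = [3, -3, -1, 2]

y[n] = sum_k x[k]*h[n-k]. Output length = len(x) + len(h) - 1 = 5 + 4 - 1 = 8.
y[0] = -1*3 = -3
y[1] = 1*3 + -1*-3 = 6
y[2] = -1*3 + 1*-3 + -1*-1 = -5
y[3] = 3*3 + -1*-3 + 1*-1 + -1*2 = 9
y[4] = 3*3 + 3*-3 + -1*-1 + 1*2 = 3
y[5] = 3*-3 + 3*-1 + -1*2 = -14
y[6] = 3*-1 + 3*2 = 3
y[7] = 3*2 = 6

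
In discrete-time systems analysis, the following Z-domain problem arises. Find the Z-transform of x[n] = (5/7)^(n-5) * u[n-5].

Time-shifting property: if X(z) = Z{x[n]}, then Z{x[n-d]} = z^(-d) * X(z)
X(z) = z/(z - 5/7) for x[n] = (5/7)^n * u[n]
Z{x[n-5]} = z^(-5) * z/(z - 5/7) = z^(-4)/(z - 5/7)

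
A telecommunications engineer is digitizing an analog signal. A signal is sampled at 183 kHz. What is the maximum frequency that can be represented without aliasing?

The maximum frequency that can be represented without aliasing
is the Nyquist frequency: f_max = f_s / 2 = 183 kHz / 2 = 183/2 kHz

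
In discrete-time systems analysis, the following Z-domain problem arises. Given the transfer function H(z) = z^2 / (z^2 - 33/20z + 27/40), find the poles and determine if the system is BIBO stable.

Poles are roots of the denominator: z^2 - 33/20z + 27/40 = 0.
Quadratic formula: z = [-(-33/20) +/- sqrt((-33/20)^2 - 4*(27/40))] / 2
Discriminant = 1089/400 - 27/10 = 9/400; sqrt = 3/20.
z = (33/20 +/- 3/20) / 2 => z = 9/10 or z = 3/4.
|p1| = 9/10, |p2| = 3/4.
For BIBO stability, all poles must lie inside the unit circle (|p| < 1).
System is STABLE since both |p| < 1.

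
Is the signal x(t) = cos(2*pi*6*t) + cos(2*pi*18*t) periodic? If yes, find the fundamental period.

f1 = 6 Hz, f2 = 18 Hz
Period T1 = 1/6, T2 = 1/18
Ratio T1/T2 = 18/6, which is rational.
The signal is periodic with fundamental period T = 1/GCD(6,18) = 1/6 s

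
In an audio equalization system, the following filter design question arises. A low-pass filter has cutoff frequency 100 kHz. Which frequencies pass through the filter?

A low-pass filter passes all frequencies below the cutoff frequency 100 kHz and attenuates higher frequencies.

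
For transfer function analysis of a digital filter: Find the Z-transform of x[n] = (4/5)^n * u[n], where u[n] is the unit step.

The Z-transform of a^n * u[n] is z/(z-a) for |z| > |a|.
Here a = 4/5, so X(z) = z/(z - (4/5)) = 5z/(5z - 4)
ROC: |z| > 4/5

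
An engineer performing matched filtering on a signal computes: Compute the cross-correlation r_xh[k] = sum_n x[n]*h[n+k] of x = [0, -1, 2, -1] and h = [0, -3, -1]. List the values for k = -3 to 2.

Both sequences indexed from 0 and zero outside their support.
Lags with overlap: k = -3 to 2.
  r_xh[-3] = x[3]*h[0] = 0
  r_xh[-2] = x[2]*h[0] + x[3]*h[1] = 3
  r_xh[-1] = x[1]*h[0] + x[2]*h[1] + x[3]*h[2] = -5
  r_xh[0] = x[0]*h[0] + x[1]*h[1] + x[2]*h[2] = 1
  r_xh[1] = x[0]*h[1] + x[1]*h[2] = 1
  r_xh[2] = x[0]*h[2] = 0
r_xh = [0, 3, -5, 1, 1, 0] (for k = -3, ..., 2)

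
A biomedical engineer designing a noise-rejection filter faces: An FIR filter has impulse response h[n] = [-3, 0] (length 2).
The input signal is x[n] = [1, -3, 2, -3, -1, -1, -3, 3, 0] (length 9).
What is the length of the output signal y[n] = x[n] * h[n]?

For linear convolution, the output length is:
len(y) = len(x) + len(h) - 1 = 9 + 2 - 1 = 10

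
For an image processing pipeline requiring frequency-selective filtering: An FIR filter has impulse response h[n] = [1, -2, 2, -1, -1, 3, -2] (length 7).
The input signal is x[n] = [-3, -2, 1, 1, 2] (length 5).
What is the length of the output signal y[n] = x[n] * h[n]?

For linear convolution, the output length is:
len(y) = len(x) + len(h) - 1 = 5 + 7 - 1 = 11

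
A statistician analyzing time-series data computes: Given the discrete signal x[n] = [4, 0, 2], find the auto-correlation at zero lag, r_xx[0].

The auto-correlation at zero lag r_xx[0] equals the signal energy.
r_xx[0] = sum of x[n]^2 = 4^2 + 0^2 + 2^2
= 16 + 0 + 4 = 20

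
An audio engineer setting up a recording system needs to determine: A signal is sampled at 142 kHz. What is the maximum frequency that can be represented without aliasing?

The maximum frequency that can be represented without aliasing
is the Nyquist frequency: f_max = f_s / 2 = 142 kHz / 2 = 71 kHz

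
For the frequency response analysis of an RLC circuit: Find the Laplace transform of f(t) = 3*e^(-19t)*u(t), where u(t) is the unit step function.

Standard Laplace transform pair:
e^(-at)*u(t) <-> 1/(s+a)
With a = 19: L{3*e^(-19t)*u(t)} = 3/(s+19), ROC: Re(s) > -19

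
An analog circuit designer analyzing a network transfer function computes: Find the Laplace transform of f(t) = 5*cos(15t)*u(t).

Standard pair: cos(wt)*u(t) <-> s/(s^2+w^2)
With w = 15: L{5*cos(15t)*u(t)} = 5s/(s^2+225)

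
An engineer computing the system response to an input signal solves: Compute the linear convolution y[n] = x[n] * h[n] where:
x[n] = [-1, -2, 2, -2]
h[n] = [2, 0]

y[n] = sum_k x[k]*h[n-k]. Output length = len(x) + len(h) - 1 = 4 + 2 - 1 = 5.
y[0] = -1*2 = -2
y[1] = -2*2 + -1*0 = -4
y[2] = 2*2 + -2*0 = 4
y[3] = -2*2 + 2*0 = -4
y[4] = -2*0 = 0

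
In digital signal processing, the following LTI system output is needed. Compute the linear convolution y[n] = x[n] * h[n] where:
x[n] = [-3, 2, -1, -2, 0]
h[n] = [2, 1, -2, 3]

y[n] = sum_k x[k]*h[n-k]. Output length = len(x) + len(h) - 1 = 5 + 4 - 1 = 8.
y[0] = -3*2 = -6
y[1] = 2*2 + -3*1 = 1
y[2] = -1*2 + 2*1 + -3*-2 = 6
y[3] = -2*2 + -1*1 + 2*-2 + -3*3 = -18
y[4] = 0*2 + -2*1 + -1*-2 + 2*3 = 6
y[5] = 0*1 + -2*-2 + -1*3 = 1
y[6] = 0*-2 + -2*3 = -6
y[7] = 0*3 = 0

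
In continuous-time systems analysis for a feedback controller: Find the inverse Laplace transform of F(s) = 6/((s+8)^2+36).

Standard pair: w/((s+a)^2+w^2) <-> e^(-at)*sin(wt)*u(t)
With a=8, w=6: f(t) = e^(-8t)*sin(6t)*u(t)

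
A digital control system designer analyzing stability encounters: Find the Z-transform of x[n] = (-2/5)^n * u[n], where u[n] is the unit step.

The Z-transform of a^n * u[n] is z/(z-a) for |z| > |a|.
Here a = -2/5, so X(z) = z/(z - (-2/5)) = 5z/(5z + 2)
ROC: |z| > 2/5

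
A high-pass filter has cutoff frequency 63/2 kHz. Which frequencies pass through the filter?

A high-pass filter passes all frequencies above the cutoff frequency 63/2 kHz and attenuates lower frequencies.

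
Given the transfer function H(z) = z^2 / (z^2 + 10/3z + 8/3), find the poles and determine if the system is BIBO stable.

Poles are roots of the denominator: z^2 + 10/3z + 8/3 = 0.
Quadratic formula: z = [-(10/3) +/- sqrt((10/3)^2 - 4*(8/3))] / 2
Discriminant = 100/9 - 32/3 = 4/9; sqrt = 2/3.
z = (-10/3 +/- 2/3) / 2 => z = -4/3 or z = -2.
|p1| = 2, |p2| = 4/3.
For BIBO stability, all poles must lie inside the unit circle (|p| < 1).
System is UNSTABLE since at least one |p| >= 1.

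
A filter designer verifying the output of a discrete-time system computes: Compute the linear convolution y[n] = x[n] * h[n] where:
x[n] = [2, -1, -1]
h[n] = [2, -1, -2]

y[n] = sum_k x[k]*h[n-k]. Output length = len(x) + len(h) - 1 = 3 + 3 - 1 = 5.
y[0] = 2*2 = 4
y[1] = -1*2 + 2*-1 = -4
y[2] = -1*2 + -1*-1 + 2*-2 = -5
y[3] = -1*-1 + -1*-2 = 3
y[4] = -1*-2 = 2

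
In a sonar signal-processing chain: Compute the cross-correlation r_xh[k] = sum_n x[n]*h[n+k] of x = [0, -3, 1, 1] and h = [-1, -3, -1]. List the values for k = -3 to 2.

Both sequences indexed from 0 and zero outside their support.
Lags with overlap: k = -3 to 2.
  r_xh[-3] = x[3]*h[0] = -1
  r_xh[-2] = x[2]*h[0] + x[3]*h[1] = -4
  r_xh[-1] = x[1]*h[0] + x[2]*h[1] + x[3]*h[2] = -1
  r_xh[0] = x[0]*h[0] + x[1]*h[1] + x[2]*h[2] = 8
  r_xh[1] = x[0]*h[1] + x[1]*h[2] = 3
  r_xh[2] = x[0]*h[2] = 0
r_xh = [-1, -4, -1, 8, 3, 0] (for k = -3, ..., 2)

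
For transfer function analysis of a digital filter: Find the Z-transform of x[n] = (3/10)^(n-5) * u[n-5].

Time-shifting property: if X(z) = Z{x[n]}, then Z{x[n-d]} = z^(-d) * X(z)
X(z) = z/(z - 3/10) for x[n] = (3/10)^n * u[n]
Z{x[n-5]} = z^(-5) * z/(z - 3/10) = z^(-4)/(z - 3/10)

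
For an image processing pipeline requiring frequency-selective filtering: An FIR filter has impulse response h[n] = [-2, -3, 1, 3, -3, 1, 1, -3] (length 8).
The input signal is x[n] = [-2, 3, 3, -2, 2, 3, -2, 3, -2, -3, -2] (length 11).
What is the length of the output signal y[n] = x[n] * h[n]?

For linear convolution, the output length is:
len(y) = len(x) + len(h) - 1 = 11 + 8 - 1 = 18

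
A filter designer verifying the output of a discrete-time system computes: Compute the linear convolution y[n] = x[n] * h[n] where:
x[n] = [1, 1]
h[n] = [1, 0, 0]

y[n] = sum_k x[k]*h[n-k]. Output length = len(x) + len(h) - 1 = 2 + 3 - 1 = 4.
y[0] = 1*1 = 1
y[1] = 1*1 + 1*0 = 1
y[2] = 1*0 + 1*0 = 0
y[3] = 1*0 = 0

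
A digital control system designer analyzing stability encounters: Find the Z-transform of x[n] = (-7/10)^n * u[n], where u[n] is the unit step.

The Z-transform of a^n * u[n] is z/(z-a) for |z| > |a|.
Here a = -7/10, so X(z) = z/(z - (-7/10)) = 10z/(10z + 7)
ROC: |z| > 7/10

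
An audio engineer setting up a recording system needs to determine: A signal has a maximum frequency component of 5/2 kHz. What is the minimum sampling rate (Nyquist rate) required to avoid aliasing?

By the Nyquist-Shannon sampling theorem,
the minimum sampling rate (Nyquist rate) must be at least 2 * f_max.
Nyquist rate = 2 * 5/2 kHz = 5 kHz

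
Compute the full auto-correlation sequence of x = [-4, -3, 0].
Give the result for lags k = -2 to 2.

r_xx[k] = sum_m x[m]*x[m+k], indexed from 0, for k = -2 to 2:
  r_xx[-2] = x[2]*x[0] = 0
  r_xx[-1] = x[1]*x[0] + x[2]*x[1] = 12
  r_xx[0] = x[0]*x[0] + x[1]*x[1] + x[2]*x[2] = 25
  r_xx[1] = x[0]*x[1] + x[1]*x[2] = 12
  r_xx[2] = x[0]*x[2] = 0
r_xx = [0, 12, 25, 12, 0]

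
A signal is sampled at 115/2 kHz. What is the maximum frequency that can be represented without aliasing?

The maximum frequency that can be represented without aliasing
is the Nyquist frequency: f_max = f_s / 2 = 115/2 kHz / 2 = 115/4 kHz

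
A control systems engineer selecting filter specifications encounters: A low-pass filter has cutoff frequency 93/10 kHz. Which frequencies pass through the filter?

A low-pass filter passes all frequencies below the cutoff frequency 93/10 kHz and attenuates higher frequencies.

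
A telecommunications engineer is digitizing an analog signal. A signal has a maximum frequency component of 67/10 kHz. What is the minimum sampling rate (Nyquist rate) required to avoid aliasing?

By the Nyquist-Shannon sampling theorem,
the minimum sampling rate (Nyquist rate) must be at least 2 * f_max.
Nyquist rate = 2 * 67/10 kHz = 67/5 kHz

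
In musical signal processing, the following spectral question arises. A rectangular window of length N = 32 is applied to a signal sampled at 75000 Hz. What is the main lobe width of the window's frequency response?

For a rectangular window of length N,
the main lobe width in frequency is 2*f_s/N.
= 2*75000/32 = 9375/2 Hz
This determines the minimum frequency separation for resolving two sinusoids.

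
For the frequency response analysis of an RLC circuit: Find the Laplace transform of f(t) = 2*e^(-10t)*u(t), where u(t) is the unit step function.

Standard Laplace transform pair:
e^(-at)*u(t) <-> 1/(s+a)
With a = 10: L{2*e^(-10t)*u(t)} = 2/(s+10), ROC: Re(s) > -10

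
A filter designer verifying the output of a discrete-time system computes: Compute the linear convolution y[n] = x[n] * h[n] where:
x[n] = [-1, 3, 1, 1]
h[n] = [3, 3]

y[n] = sum_k x[k]*h[n-k]. Output length = len(x) + len(h) - 1 = 4 + 2 - 1 = 5.
y[0] = -1*3 = -3
y[1] = 3*3 + -1*3 = 6
y[2] = 1*3 + 3*3 = 12
y[3] = 1*3 + 1*3 = 6
y[4] = 1*3 = 3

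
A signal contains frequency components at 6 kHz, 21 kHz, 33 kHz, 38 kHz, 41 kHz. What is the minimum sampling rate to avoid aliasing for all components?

The highest frequency component is f_max = 41 kHz.
Nyquist rate = 2 * f_max = 2 * 41 kHz = 82 kHz.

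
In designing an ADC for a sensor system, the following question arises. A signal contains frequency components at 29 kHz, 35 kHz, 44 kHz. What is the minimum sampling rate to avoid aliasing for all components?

The highest frequency component is f_max = 44 kHz.
Nyquist rate = 2 * f_max = 2 * 44 kHz = 88 kHz.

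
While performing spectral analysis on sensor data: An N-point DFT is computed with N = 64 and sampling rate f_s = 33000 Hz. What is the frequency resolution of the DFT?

DFT frequency resolution = f_s / N
= 33000 / 64 = 4125/8 Hz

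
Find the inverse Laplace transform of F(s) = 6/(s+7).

Standard pair: k/(s+a) <-> k*e^(-at)*u(t)
With k=6, a=7: f(t) = 6*e^(-7t)*u(t)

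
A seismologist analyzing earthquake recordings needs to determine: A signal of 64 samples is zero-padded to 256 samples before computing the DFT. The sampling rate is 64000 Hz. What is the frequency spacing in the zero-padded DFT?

Original DFT: N = 64, resolution = f_s/N = 64000/64 = 1000 Hz
Zero-padded DFT: N = 256, resolution = f_s/N = 64000/256 = 250 Hz
Zero-padding interpolates the spectrum (finer frequency grid)
but does NOT improve the true spectral resolution (ability to resolve close frequencies).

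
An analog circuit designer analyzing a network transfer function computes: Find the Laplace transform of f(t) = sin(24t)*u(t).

Standard pair: sin(wt)*u(t) <-> w/(s^2+w^2)
With w = 24: L{sin(24t)*u(t)} = 24/(s^2+576)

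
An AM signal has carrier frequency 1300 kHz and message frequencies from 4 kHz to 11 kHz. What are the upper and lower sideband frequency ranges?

Upper sideband (USB) = fc + [fm_low, fm_high] = 1300 + [4, 11] = [1304, 1311] kHz
Lower sideband (LSB) = fc - [fm_high, fm_low] = 1300 - [11, 4] = [1289, 1296] kHz
Total occupied spectrum: 1289 kHz to 1311 kHz (plus carrier at 1300 kHz)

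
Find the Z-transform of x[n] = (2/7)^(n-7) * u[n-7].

Time-shifting property: if X(z) = Z{x[n]}, then Z{x[n-d]} = z^(-d) * X(z)
X(z) = z/(z - 2/7) for x[n] = (2/7)^n * u[n]
Z{x[n-7]} = z^(-7) * z/(z - 2/7) = z^(-6)/(z - 2/7)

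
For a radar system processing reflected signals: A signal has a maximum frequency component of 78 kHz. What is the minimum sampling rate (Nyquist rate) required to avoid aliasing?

By the Nyquist-Shannon sampling theorem,
the minimum sampling rate (Nyquist rate) must be at least 2 * f_max.
Nyquist rate = 2 * 78 kHz = 156 kHz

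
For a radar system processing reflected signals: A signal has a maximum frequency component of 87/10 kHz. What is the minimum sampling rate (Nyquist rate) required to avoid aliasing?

By the Nyquist-Shannon sampling theorem,
the minimum sampling rate (Nyquist rate) must be at least 2 * f_max.
Nyquist rate = 2 * 87/10 kHz = 87/5 kHz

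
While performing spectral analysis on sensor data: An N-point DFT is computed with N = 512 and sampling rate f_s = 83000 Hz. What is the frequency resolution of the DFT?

DFT frequency resolution = f_s / N
= 83000 / 512 = 10375/64 Hz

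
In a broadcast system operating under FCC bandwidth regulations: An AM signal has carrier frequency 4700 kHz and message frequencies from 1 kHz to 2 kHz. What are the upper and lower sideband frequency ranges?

Upper sideband (USB) = fc + [fm_low, fm_high] = 4700 + [1, 2] = [4701, 4702] kHz
Lower sideband (LSB) = fc - [fm_high, fm_low] = 4700 - [2, 1] = [4698, 4699] kHz
Total occupied spectrum: 4698 kHz to 4702 kHz (plus carrier at 4700 kHz)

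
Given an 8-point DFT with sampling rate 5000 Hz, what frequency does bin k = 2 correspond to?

The frequency of DFT bin k is: f_k = k * f_s / N
f_2 = 2 * 5000 / 8 = 1250 Hz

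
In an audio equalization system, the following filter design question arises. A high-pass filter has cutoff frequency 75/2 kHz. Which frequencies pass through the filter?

A high-pass filter passes all frequencies above the cutoff frequency 75/2 kHz and attenuates lower frequencies.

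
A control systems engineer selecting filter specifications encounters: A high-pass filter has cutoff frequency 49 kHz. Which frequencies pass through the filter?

A high-pass filter passes all frequencies above the cutoff frequency 49 kHz and attenuates lower frequencies.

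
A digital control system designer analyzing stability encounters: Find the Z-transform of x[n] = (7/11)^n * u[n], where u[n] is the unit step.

The Z-transform of a^n * u[n] is z/(z-a) for |z| > |a|.
Here a = 7/11, so X(z) = z/(z - (7/11)) = 11z/(11z - 7)
ROC: |z| > 7/11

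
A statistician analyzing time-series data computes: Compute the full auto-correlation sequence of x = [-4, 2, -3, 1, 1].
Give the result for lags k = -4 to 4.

r_xx[k] = sum_m x[m]*x[m+k], indexed from 0, for k = -4 to 4:
  r_xx[-4] = x[4]*x[0] = -4
  r_xx[-3] = x[3]*x[0] + x[4]*x[1] = -2
  r_xx[-2] = x[2]*x[0] + x[3]*x[1] + x[4]*x[2] = 11
  r_xx[-1] = x[1]*x[0] + x[2]*x[1] + x[3]*x[2] + x[4]*x[3] = -16
  r_xx[0] = x[0]*x[0] + x[1]*x[1] + x[2]*x[2] + x[3]*x[3] + x[4]*x[4] = 31
  r_xx[1] = x[0]*x[1] + x[1]*x[2] + x[2]*x[3] + x[3]*x[4] = -16
  r_xx[2] = x[0]*x[2] + x[1]*x[3] + x[2]*x[4] = 11
  r_xx[3] = x[0]*x[3] + x[1]*x[4] = -2
  r_xx[4] = x[0]*x[4] = -4
r_xx = [-4, -2, 11, -16, 31, -16, 11, -2, -4]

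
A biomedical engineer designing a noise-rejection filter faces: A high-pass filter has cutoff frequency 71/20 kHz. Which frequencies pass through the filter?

A high-pass filter passes all frequencies above the cutoff frequency 71/20 kHz and attenuates lower frequencies.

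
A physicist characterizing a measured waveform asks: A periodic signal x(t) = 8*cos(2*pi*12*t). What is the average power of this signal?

Average power of A*cos(wt) is A^2/2.
P = 8^2 / 2 = 64/2 = 32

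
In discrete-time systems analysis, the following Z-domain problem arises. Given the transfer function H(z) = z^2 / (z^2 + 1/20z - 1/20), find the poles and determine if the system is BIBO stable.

Poles are roots of the denominator: z^2 + 1/20z - 1/20 = 0.
Quadratic formula: z = [-(1/20) +/- sqrt((1/20)^2 - 4*(-1/20))] / 2
Discriminant = 1/400 + 1/5 = 81/400; sqrt = 9/20.
z = (-1/20 +/- 9/20) / 2 => z = 1/5 or z = -1/4.
|p1| = 1/5, |p2| = 1/4.
For BIBO stability, all poles must lie inside the unit circle (|p| < 1).
System is STABLE since both |p| < 1.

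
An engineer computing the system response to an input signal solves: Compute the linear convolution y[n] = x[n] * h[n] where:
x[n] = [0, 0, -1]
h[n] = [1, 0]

y[n] = sum_k x[k]*h[n-k]. Output length = len(x) + len(h) - 1 = 3 + 2 - 1 = 4.
y[0] = 0*1 = 0
y[1] = 0*1 + 0*0 = 0
y[2] = -1*1 + 0*0 = -1
y[3] = -1*0 = 0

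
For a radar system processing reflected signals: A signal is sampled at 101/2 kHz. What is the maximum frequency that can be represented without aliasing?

The maximum frequency that can be represented without aliasing
is the Nyquist frequency: f_max = f_s / 2 = 101/2 kHz / 2 = 101/4 kHz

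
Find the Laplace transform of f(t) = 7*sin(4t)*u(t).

Standard pair: sin(wt)*u(t) <-> w/(s^2+w^2)
With w = 4: L{7*sin(4t)*u(t)} = 28/(s^2+16)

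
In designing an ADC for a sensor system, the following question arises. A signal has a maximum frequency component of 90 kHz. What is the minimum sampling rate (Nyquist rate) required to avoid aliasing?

By the Nyquist-Shannon sampling theorem,
the minimum sampling rate (Nyquist rate) must be at least 2 * f_max.
Nyquist rate = 2 * 90 kHz = 180 kHz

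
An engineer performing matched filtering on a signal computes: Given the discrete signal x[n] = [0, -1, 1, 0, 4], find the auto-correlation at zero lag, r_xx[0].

The auto-correlation at zero lag r_xx[0] equals the signal energy.
r_xx[0] = sum of x[n]^2 = 0^2 + (-1)^2 + 1^2 + 0^2 + 4^2
= 0 + 1 + 1 + 0 + 16 = 18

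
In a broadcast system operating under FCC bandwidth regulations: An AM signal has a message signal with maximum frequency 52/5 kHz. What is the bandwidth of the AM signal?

In AM (double-sideband), the bandwidth is twice the message frequency.
BW = 2 * f_m = 2 * 52/5 kHz = 104/5 kHz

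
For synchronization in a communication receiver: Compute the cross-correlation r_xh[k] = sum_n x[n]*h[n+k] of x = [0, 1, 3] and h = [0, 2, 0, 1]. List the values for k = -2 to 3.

Both sequences indexed from 0 and zero outside their support.
Lags with overlap: k = -2 to 3.
  r_xh[-2] = x[2]*h[0] = 0
  r_xh[-1] = x[1]*h[0] + x[2]*h[1] = 6
  r_xh[0] = x[0]*h[0] + x[1]*h[1] + x[2]*h[2] = 2
  r_xh[1] = x[0]*h[1] + x[1]*h[2] + x[2]*h[3] = 3
  r_xh[2] = x[0]*h[2] + x[1]*h[3] = 1
  r_xh[3] = x[0]*h[3] = 0
r_xh = [0, 6, 2, 3, 1, 0] (for k = -2, ..., 3)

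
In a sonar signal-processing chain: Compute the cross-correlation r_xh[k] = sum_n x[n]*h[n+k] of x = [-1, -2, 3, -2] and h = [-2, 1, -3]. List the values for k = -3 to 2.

Both sequences indexed from 0 and zero outside their support.
Lags with overlap: k = -3 to 2.
  r_xh[-3] = x[3]*h[0] = 4
  r_xh[-2] = x[2]*h[0] + x[3]*h[1] = -8
  r_xh[-1] = x[1]*h[0] + x[2]*h[1] + x[3]*h[2] = 13
  r_xh[0] = x[0]*h[0] + x[1]*h[1] + x[2]*h[2] = -9
  r_xh[1] = x[0]*h[1] + x[1]*h[2] = 5
  r_xh[2] = x[0]*h[2] = 3
r_xh = [4, -8, 13, -9, 5, 3] (for k = -3, ..., 2)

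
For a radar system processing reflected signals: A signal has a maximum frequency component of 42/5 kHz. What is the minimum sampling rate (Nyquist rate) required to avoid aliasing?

By the Nyquist-Shannon sampling theorem,
the minimum sampling rate (Nyquist rate) must be at least 2 * f_max.
Nyquist rate = 2 * 42/5 kHz = 84/5 kHz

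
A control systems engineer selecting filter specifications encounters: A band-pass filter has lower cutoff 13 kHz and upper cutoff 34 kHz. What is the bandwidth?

Bandwidth = f_high - f_low
= 34 kHz - 13 kHz = 21 kHz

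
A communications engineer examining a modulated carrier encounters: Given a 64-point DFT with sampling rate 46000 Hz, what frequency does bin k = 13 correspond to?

The frequency of DFT bin k is: f_k = k * f_s / N
f_13 = 13 * 46000 / 64 = 37375/4 Hz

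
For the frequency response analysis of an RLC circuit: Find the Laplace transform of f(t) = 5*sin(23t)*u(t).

Standard pair: sin(wt)*u(t) <-> w/(s^2+w^2)
With w = 23: L{5*sin(23t)*u(t)} = 115/(s^2+529)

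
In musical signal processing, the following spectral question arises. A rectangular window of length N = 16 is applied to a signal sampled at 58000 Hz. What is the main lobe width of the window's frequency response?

For a rectangular window of length N,
the main lobe width in frequency is 2*f_s/N.
= 2*58000/16 = 7250 Hz
This determines the minimum frequency separation for resolving two sinusoids.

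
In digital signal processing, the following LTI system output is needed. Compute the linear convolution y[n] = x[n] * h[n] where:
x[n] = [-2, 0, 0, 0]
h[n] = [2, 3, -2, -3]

y[n] = sum_k x[k]*h[n-k]. Output length = len(x) + len(h) - 1 = 4 + 4 - 1 = 7.
y[0] = -2*2 = -4
y[1] = 0*2 + -2*3 = -6
y[2] = 0*2 + 0*3 + -2*-2 = 4
y[3] = 0*2 + 0*3 + 0*-2 + -2*-3 = 6
y[4] = 0*3 + 0*-2 + 0*-3 = 0
y[5] = 0*-2 + 0*-3 = 0
y[6] = 0*-3 = 0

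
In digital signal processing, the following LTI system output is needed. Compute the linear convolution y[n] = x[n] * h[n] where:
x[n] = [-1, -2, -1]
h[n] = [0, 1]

y[n] = sum_k x[k]*h[n-k]. Output length = len(x) + len(h) - 1 = 3 + 2 - 1 = 4.
y[0] = -1*0 = 0
y[1] = -2*0 + -1*1 = -1
y[2] = -1*0 + -2*1 = -2
y[3] = -1*1 = -1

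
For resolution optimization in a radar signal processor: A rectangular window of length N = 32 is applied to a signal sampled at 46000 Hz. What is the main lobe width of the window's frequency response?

For a rectangular window of length N,
the main lobe width in frequency is 2*f_s/N.
= 2*46000/32 = 2875 Hz
This determines the minimum frequency separation for resolving two sinusoids.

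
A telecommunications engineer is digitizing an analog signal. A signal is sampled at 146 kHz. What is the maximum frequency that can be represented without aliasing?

The maximum frequency that can be represented without aliasing
is the Nyquist frequency: f_max = f_s / 2 = 146 kHz / 2 = 73 kHz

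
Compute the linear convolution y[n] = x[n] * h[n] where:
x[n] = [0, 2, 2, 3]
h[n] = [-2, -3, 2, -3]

y[n] = sum_k x[k]*h[n-k]. Output length = len(x) + len(h) - 1 = 4 + 4 - 1 = 7.
y[0] = 0*-2 = 0
y[1] = 2*-2 + 0*-3 = -4
y[2] = 2*-2 + 2*-3 + 0*2 = -10
y[3] = 3*-2 + 2*-3 + 2*2 + 0*-3 = -8
y[4] = 3*-3 + 2*2 + 2*-3 = -11
y[5] = 3*2 + 2*-3 = 0
y[6] = 3*-3 = -9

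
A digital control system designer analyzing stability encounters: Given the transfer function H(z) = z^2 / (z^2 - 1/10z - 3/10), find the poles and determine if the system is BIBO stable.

Poles are roots of the denominator: z^2 - 1/10z - 3/10 = 0.
Quadratic formula: z = [-(-1/10) +/- sqrt((-1/10)^2 - 4*(-3/10))] / 2
Discriminant = 1/100 + 6/5 = 121/100; sqrt = 11/10.
z = (1/10 +/- 11/10) / 2 => z = 3/5 or z = -1/2.
|p1| = 3/5, |p2| = 1/2.
For BIBO stability, all poles must lie inside the unit circle (|p| < 1).
System is STABLE since both |p| < 1.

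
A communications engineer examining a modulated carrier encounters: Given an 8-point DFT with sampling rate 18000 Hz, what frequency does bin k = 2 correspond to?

The frequency of DFT bin k is: f_k = k * f_s / N
f_2 = 2 * 18000 / 8 = 4500 Hz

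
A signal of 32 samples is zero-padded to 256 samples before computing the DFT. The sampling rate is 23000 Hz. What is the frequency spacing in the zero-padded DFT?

Original DFT: N = 32, resolution = f_s/N = 23000/32 = 2875/4 Hz
Zero-padded DFT: N = 256, resolution = f_s/N = 23000/256 = 2875/32 Hz
Zero-padding interpolates the spectrum (finer frequency grid)
but does NOT improve the true spectral resolution (ability to resolve close frequencies).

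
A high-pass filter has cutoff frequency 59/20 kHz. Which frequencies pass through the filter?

A high-pass filter passes all frequencies above the cutoff frequency 59/20 kHz and attenuates lower frequencies.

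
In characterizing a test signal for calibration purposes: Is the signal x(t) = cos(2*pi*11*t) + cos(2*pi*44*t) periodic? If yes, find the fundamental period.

f1 = 11 Hz, f2 = 44 Hz
Period T1 = 1/11, T2 = 1/44
Ratio T1/T2 = 44/11, which is rational.
The signal is periodic with fundamental period T = 1/GCD(11,44) = 1/11 s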